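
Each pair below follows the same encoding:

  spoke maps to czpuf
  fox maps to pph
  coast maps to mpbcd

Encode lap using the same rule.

vbz

The rule splits by letter class: vowels +1, consonants +10.
On lap: l(cons)+10=v, a(vowel)+1=b, p(cons)+10=z.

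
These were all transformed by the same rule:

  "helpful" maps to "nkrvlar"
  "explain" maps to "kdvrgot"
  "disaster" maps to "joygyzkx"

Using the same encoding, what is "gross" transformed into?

Compare letters: h→n is +6, e→k is +6, l→r is +6 — a constant shift. Every letter moves 6 places later in the alphabet, wrapping around z→a.
On gross: g+6=m, r+6=x, o+6=u, s+6=y, s+6=y.

mxuyy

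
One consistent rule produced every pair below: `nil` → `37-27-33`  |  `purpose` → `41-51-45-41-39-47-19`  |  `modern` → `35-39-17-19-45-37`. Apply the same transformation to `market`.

n(#14)→37 and i(#9)→27: differences scale by 2, so n = 2·pos + 9. With a=1..z=26, the number is 2·pos + 9.
For market: m=13→35, a=1→11, r=18→45, k=11→31, e=5→19, t=20→49.

35-11-45-31-19-49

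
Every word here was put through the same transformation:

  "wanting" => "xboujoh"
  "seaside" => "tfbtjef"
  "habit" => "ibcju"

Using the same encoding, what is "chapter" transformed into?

Each letter is shifted forward by 1 in the alphabet (a Caesar shift of +1).
On chapter: c+1=d, h+1=i, a+1=b, p+1=q, t+1=u, e+1=f, r+1=s.

dibqufs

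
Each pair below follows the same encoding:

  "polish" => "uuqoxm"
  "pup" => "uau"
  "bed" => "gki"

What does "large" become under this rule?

qgwlk

Vowels shift forward by 6 and consonants shift forward by 5.
Applying it to large: l(cons)+5=q, a(vowel)+6=g, r(cons)+5=w, g(cons)+5=l, e(vowel)+6=k.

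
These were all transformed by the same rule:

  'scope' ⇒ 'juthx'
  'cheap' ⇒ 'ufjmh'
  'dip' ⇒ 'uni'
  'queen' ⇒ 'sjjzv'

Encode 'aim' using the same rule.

rnf

Read the word backwards and shift each letter +5.
Applying it to aim: reverse → mia; then shift: m+5=r, i+5=n, a+5=f.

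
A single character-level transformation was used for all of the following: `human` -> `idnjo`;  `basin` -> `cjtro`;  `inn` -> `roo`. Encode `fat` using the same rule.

gju

The shift depends on letter class: consonant h→i is +1, but vowel u→d is +9. The rule splits by letter class: vowels +9, consonants +1.
For fat: f(cons)+1=g, a(vowel)+9=j, t(cons)+1=u.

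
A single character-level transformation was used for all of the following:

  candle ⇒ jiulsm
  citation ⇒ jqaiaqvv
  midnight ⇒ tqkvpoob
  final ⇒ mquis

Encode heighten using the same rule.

Shifts by position in candle: pos 0: c→j (+7), pos 1: a→i (+8), pos 2: n→u (+7), pos 3: d→l (+8) — repeating every 2. It's a Vigenère-style cipher with numeric key [7,8]: position i shifts by key[i mod 2].
For heighten: h+7=o, e+8=m, i+7=p, g+8=o, h+7=o, t+8=b, e+7=l, n+8=v.

ompooblv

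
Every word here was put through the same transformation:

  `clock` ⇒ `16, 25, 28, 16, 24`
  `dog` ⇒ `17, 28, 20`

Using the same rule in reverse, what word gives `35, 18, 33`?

vet

c is letter #3 and maps to 16: an offset of 13. Each letter is replaced by its alphabet position (a=1..z=26) + 13.
Undoing it on 35, 18, 33: 35→(35−13)÷1=22=v, 18→(18−13)÷1=5=e, 33→(33−13)÷1=20=t.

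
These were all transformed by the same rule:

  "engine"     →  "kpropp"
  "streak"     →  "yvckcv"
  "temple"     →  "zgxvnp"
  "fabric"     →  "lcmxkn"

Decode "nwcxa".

hurry

Shifts by position in engine: pos 0: e→k (+6), pos 1: n→p (+2), pos 2: g→r (+11), pos 3: i→o (+6), pos 4: n→p (+2), pos 5: e→p (+11) — repeating every 3. It's a Vigenère-style cipher with numeric key [6,2,11]: position i shifts by key[i mod 3].
Decoding nwcxa: n−6=h, w−2=u, c−11=r, x−6=r, a−2=y.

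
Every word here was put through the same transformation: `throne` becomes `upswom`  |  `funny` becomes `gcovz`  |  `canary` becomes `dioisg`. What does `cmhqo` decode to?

The shifts repeat in a cycle of length 2: positions 0,1,… shift by +1, +8, then the pattern repeats.
Decoding cmhqo: c−1=b, m−8=e, h−1=g, q−8=i, o−1=n.

begin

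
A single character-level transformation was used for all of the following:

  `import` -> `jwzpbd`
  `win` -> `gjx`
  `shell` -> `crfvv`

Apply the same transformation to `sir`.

cjb

The shift depends on letter class: consonant m→w is +10, but vowel i→j is +1. The rule splits by letter class: vowels +1, consonants +10.
For sir: s(cons)+10=c, i(vowel)+1=j, r(cons)+10=b.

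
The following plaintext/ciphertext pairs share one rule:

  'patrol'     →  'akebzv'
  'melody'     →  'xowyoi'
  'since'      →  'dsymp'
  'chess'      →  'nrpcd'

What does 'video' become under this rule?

gsooz

It's a Vigenère-style cipher with numeric key [11,10]: position i shifts by key[i mod 2].
On video: v+11=g, i+10=s, d+11=o, e+10=o, o+11=z.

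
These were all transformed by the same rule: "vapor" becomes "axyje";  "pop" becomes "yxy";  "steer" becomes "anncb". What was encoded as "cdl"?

cut

Read the word backwards and shift each letter +9.
Reversing it on cdl: shift back: c−9=t, d−9=u, l−9=c → tuc; then reverse → cut.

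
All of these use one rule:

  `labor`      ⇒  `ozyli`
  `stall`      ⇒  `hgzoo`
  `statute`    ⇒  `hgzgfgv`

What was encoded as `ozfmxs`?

Each pair mirrors across the alphabet (l↔o, a↔z, b↔y): positions sum to 25. This is the alphabet-reversal cipher (Atbash): a becomes z, b becomes y, etc.
Reversing it on ozfmxs: o↔l, z↔a, f↔u, m↔n, x↔c, s↔h.

launch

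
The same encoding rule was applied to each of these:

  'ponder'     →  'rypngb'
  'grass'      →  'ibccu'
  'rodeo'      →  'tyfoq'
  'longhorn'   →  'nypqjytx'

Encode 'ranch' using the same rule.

tkpmj

Shifts by position in ponder: pos 0: p→r (+2), pos 1: o→y (+10), pos 2: n→p (+2), pos 3: d→n (+10) — repeating every 2. It's a Vigenère-style cipher with numeric key [2,10]: position i shifts by key[i mod 2].
For ranch: r+2=t, a+10=k, n+2=p, c+10=m, h+2=j.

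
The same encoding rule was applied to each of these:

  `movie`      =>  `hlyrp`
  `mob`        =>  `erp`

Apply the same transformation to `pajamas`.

vdpdmds

The output letters match the input read backwards, each shifted +3: movie reversed is eivom. Read the word backwards and shift each letter +3.
Applying it to pajamas: reverse → samajap; then shift: s+3=v, a+3=d, m+3=p, a+3=d, j+3=m, a+3=d, p+3=s.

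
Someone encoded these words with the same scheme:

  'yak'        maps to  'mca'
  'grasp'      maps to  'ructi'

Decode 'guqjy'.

whose

The output letters match the input read backwards, each shifted +2: yak reversed is kay. Read the word backwards and shift each letter +2.
Undoing it on guqjy: shift back: g−2=e, u−2=s, q−2=o, j−2=h, y−2=w → esohw; then reverse → whose.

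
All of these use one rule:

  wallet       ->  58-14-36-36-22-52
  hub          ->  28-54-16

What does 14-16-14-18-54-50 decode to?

abacus

w(#23)→58 and a(#1)→14: differences scale by 2, so n = 2·pos + 12. The formula is n = 2×(alphabet index, a=1) + 12.
Reversing it on 14-16-14-18-54-50: 14→(14−12)÷2=1=a, 16→(16−12)÷2=2=b, 14→(14−12)÷2=1=a, 18→(18−12)÷2=3=c, 54→(54−12)÷2=21=u, 50→(50−12)÷2=19=s.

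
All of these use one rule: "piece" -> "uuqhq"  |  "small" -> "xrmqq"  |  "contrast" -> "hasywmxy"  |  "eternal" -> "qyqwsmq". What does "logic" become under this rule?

qaluh

The shift depends on letter class: consonant p→u is +5, but vowel i→u is +12. Two shifts are in play — +12 for a/e/i/o/u, +5 for every other letter.
Applying it to logic: l(cons)+5=q, o(vowel)+12=a, g(cons)+5=l, i(vowel)+12=u, c(cons)+5=h.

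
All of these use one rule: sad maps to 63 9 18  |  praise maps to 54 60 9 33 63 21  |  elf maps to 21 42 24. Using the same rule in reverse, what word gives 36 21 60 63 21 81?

jersey

s(#19)→63 and a(#1)→9: differences scale by 3, so n = 3·pos + 6. Each letter becomes 3×(its alphabet position, a=1..z=26) + 6.
Reversing it on 36 21 60 63 21 81: 36→(36−6)÷3=10=j, 21→(21−6)÷3=5=e, 60→(60−6)÷3=18=r, 63→(63−6)÷3=19=s, 21→(21−6)÷3=5=e, 81→(81−6)÷3=25=y.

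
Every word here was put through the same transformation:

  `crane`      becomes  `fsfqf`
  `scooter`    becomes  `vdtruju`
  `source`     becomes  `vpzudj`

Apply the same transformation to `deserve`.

It's a Vigenère-style cipher with numeric key [3,1,5]: position i shifts by key[i mod 3].
Applying it to deserve: d+3=g, e+1=f, s+5=x, e+3=h, r+1=s, v+5=a, e+3=h.

gfxhsah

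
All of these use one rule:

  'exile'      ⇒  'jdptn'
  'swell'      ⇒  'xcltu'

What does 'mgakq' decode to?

hatch

Letter i (0-indexed) is shifted by i+5, so successive shifts are 5, 6, 7, ….
Reversing it on mgakq: m−5=h, g−6=a, a−7=t, k−8=c, q−9=h.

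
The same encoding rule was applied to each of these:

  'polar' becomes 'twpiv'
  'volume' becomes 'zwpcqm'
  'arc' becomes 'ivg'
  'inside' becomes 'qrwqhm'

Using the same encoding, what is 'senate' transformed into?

The shift depends on letter class: consonant p→t is +4, but vowel o→w is +8. Vowels shift forward by 8 and consonants shift forward by 4.
Applying it to senate: s(cons)+4=w, e(vowel)+8=m, n(cons)+4=r, a(vowel)+8=i, t(cons)+4=x, e(vowel)+8=m.

wmrixm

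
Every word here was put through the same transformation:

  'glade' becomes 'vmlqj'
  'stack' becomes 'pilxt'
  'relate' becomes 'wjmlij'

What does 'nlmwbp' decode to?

walrus

g(6)→v(21) and l(11)→m(12) fit y≡19x+11 (mod 26); the inverse of 19 mod 26 is 11. Treating letters as 0–25, the rule is x ↦ 19x + 11 (mod 26).
Decoding nlmwbp: n(13)→11·(13−11)≡22=w; l(11)→11·(11−11)≡0=a; m(12)→11·(12−11)≡11=l; w(22)→11·(22−11)≡17=r; b(1)→11·(1−11)≡20=u; p(15)→11·(15−11)≡18=s (all mod 26).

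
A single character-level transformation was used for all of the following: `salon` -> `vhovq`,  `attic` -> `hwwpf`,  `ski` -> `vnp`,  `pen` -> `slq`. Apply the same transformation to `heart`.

The rule splits by letter class: vowels +7, consonants +3.
On heart: h(cons)+3=k, e(vowel)+7=l, a(vowel)+7=h, r(cons)+3=u, t(cons)+3=w.

klhuw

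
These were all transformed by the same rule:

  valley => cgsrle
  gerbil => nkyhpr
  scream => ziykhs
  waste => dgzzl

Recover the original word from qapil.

Shifts by position in valley: pos 0: v→c (+7), pos 1: a→g (+6), pos 2: l→s (+7), pos 3: l→r (+6) — repeating every 2. The shifts repeat in a cycle of length 2: positions 0,1,… shift by +7, +6, then the pattern repeats.
Undoing it on qapil: q−7=j, a−6=u, p−7=i, i−6=c, l−7=e.

juice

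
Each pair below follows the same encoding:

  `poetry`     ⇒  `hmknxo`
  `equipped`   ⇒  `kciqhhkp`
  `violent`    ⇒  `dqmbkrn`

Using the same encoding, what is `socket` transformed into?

smugkn

p(15)→h(7) and o(14)→m(12) fit y≡21x+4 (mod 26); the inverse of 21 mod 26 is 5. Each letter's alphabet position (a=0..z=25) is mapped through 21·x+4 mod 26 — an affine cipher.
On socket: s(18)→21·18+4≡18=s; o(14)→21·14+4≡12=m; c(2)→21·2+4≡20=u; k(10)→21·10+4≡6=g; e(4)→21·4+4≡10=k; t(19)→21·19+4≡13=n (all mod 26).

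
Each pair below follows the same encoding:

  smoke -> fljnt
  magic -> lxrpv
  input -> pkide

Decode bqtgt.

Each letter's alphabet position (a=0..z=25) is mapped through 25·x+23 mod 26 — an affine cipher.
Undoing it on bqtgt: b(1)→25·(1−23)≡22=w; q(16)→25·(16−23)≡7=h; t(19)→25·(19−23)≡4=e; g(6)→25·(6−23)≡17=r; t(19)→25·(19−23)≡4=e (all mod 26).

where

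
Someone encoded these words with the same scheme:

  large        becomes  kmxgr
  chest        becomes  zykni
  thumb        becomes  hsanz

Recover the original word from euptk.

enjoy

The output letters match the input read backwards, each shifted +6: large reversed is egral. Two steps: reverse the string, then apply a Caesar shift of +6.
Decoding euptk: shift back: e−6=y, u−6=o, p−6=j, t−6=n, k−6=e → yojne; then reverse → enjoy.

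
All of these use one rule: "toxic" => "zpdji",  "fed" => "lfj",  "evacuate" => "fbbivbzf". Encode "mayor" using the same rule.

sbepx

The shift depends on letter class: consonant t→z is +6, but vowel o→p is +1. The rule splits by letter class: vowels +1, consonants +6.
Applying it to mayor: m(cons)+6=s, a(vowel)+1=b, y(cons)+6=e, o(vowel)+1=p, r(cons)+6=x.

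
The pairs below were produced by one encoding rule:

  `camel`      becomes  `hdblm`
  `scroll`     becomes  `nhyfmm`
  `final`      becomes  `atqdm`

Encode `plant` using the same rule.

Each letter's alphabet position (a=0..z=25) is mapped through 15·x+3 mod 26 — an affine cipher.
For plant: p(15)→15·15+3≡20=u; l(11)→15·11+3≡12=m; a(0)→15·0+3≡3=d; n(13)→15·13+3≡16=q; t(19)→15·19+3≡2=c (all mod 26).

umdqc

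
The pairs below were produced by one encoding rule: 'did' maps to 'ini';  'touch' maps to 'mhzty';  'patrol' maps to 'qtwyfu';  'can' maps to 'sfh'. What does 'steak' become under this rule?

pfjyx

The output letters match the input read backwards, each shifted +5: did reversed is did. Read the word backwards and shift each letter +5.
On steak: reverse → kaets; then shift: k+5=p, a+5=f, e+5=j, t+5=y, s+5=x.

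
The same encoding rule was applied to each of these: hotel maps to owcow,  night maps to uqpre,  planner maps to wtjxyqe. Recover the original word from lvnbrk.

In hotel: h→o is +7, o→w is +8, t→c is +9, e→o is +10 — the shift increases by 1 each position. Each letter shifts forward by (position + 7), i.e. 7, 8, 9, … — the shift grows by one for each successive letter.
Reversing it on lvnbrk: l−7=e, v−8=n, n−9=e, b−10=r, r−11=g, k−12=y.

energy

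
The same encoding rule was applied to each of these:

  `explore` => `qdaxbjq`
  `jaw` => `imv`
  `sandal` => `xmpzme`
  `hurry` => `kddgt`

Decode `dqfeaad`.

rooster

The output letters match the input read backwards, each shifted +12: explore reversed is erolpxe. Two steps: reverse the string, then apply a Caesar shift of +12.
Decoding dqfeaad: shift back: d−12=r, q−12=e, f−12=t, e−12=s, a−12=o, a−12=o, d−12=r → retsoor; then reverse → rooster.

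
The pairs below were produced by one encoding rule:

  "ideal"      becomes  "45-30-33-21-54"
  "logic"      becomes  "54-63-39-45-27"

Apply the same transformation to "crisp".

i(#9)→45 and d(#4)→30: differences scale by 3, so n = 3·pos + 18. With a=1..z=26, the number is 3·pos + 18.
On crisp: c=3→27, r=18→72, i=9→45, s=19→75, p=16→66.

27-72-45-75-66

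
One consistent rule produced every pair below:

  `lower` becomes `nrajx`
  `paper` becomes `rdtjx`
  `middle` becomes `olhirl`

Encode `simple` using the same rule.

ulqurl

Letter i (0-indexed) is shifted by i+2, so successive shifts are 2, 3, 4, ….
On simple: s+2=u, i+3=l, m+4=q, p+5=u, l+6=r, e+7=l.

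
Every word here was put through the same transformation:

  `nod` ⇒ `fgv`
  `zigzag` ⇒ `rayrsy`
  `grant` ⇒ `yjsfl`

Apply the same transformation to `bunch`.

Compare letters: n→f is +18, o→g is +18, d→v is +18 — a constant shift. Each letter is shifted forward by 18 in the alphabet (a Caesar shift of +18).
On bunch: b+18=t, u+18=m, n+18=f, c+18=u, h+18=z.

tmfuz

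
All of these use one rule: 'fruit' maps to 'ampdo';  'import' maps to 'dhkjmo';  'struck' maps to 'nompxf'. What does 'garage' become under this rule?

This is a Caesar cipher with shift 21.
For garage: g+21=b, a+21=v, r+21=m, a+21=v, g+21=b, e+21=z.

bvmvbz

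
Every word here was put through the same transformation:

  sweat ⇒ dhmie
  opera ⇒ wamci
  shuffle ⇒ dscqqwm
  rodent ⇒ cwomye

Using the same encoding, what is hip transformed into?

The shift depends on letter class: consonant s→d is +11, but vowel e→m is +8. The rule splits by letter class: vowels +8, consonants +11.
Applying it to hip: h(cons)+11=s, i(vowel)+8=q, p(cons)+11=a.

sqa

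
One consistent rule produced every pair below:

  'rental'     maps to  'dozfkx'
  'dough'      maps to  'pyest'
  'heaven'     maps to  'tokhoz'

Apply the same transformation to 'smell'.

The rule splits by letter class: vowels +10, consonants +12.
For smell: s(cons)+12=e, m(cons)+12=y, e(vowel)+10=o, l(cons)+12=x, l(cons)+12=x.

eyoxx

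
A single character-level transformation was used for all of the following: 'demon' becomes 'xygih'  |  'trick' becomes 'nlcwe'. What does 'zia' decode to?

fog

Compare letters: d→x is +20, e→y is +20, m→g is +20 — a constant shift. This is a Caesar cipher with shift 20.
Reversing it on zia: z−20=f, i−20=o, a−20=g.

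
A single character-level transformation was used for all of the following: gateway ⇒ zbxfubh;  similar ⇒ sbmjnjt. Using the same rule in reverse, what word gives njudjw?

The output letters match the input read backwards, each shifted +1: gateway reversed is yawetag. Two steps: reverse the string, then apply a Caesar shift of +1.
Reversing it on njudjw: shift back: n−1=m, j−1=i, u−1=t, d−1=c, j−1=i, w−1=v → mitciv; then reverse → victim.

victim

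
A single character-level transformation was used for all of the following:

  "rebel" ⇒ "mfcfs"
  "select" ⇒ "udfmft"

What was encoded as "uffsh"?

greet

The output letters match the input read backwards, each shifted +1: rebel reversed is leber. The word is reversed, then every letter is shifted forward by 1.
Decoding uffsh: shift back: u−1=t, f−1=e, f−1=e, s−1=r, h−1=g → teerg; then reverse → greet.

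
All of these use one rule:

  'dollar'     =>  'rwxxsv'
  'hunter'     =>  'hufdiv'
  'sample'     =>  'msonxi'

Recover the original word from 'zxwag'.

d(3)→r(17) and o(14)→w(22) fit y≡17x+18 (mod 26); the inverse of 17 mod 26 is 23. Each letter's alphabet position (a=0..z=25) is mapped through 17·x+18 mod 26 — an affine cipher.
Undoing it on zxwag: z(25)→23·(25−18)≡5=f; x(23)→23·(23−18)≡11=l; w(22)→23·(22−18)≡14=o; a(0)→23·(0−18)≡2=c; g(6)→23·(6−18)≡10=k (all mod 26).

flock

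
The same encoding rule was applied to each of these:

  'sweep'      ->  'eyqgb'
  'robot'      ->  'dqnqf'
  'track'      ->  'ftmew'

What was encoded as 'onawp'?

cloud

The shifts repeat in a cycle of length 2: positions 0,1,… shift by +12, +2, then the pattern repeats.
Undoing it on onawp: o−12=c, n−2=l, a−12=o, w−2=u, p−12=d.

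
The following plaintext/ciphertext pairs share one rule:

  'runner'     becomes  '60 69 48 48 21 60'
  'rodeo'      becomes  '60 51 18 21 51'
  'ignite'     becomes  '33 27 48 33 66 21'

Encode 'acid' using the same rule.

r(#18)→60 and u(#21)→69: differences scale by 3, so n = 3·pos + 6. Each letter becomes 3×(its alphabet position, a=1..z=26) + 6.
Applying it to acid: a=1→9, c=3→15, i=9→33, d=4→18.

9 15 33 18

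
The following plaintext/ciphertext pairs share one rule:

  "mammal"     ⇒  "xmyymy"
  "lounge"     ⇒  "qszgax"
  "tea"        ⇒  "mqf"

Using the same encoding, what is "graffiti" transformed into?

The output letters match the input read backwards, each shifted +12: mammal reversed is lammam. The word is reversed, then every letter is shifted forward by 12.
For graffiti: reverse → itiffarg; then shift: i+12=u, t+12=f, i+12=u, f+12=r, f+12=r, a+12=m, r+12=d, g+12=s.

ufurrmds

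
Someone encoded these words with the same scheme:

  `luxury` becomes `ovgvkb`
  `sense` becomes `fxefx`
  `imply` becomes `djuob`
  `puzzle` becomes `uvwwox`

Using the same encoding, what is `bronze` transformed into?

mkzewx

Each letter's alphabet position (a=0..z=25) is mapped through 21·x+17 mod 26 — an affine cipher.
On bronze: b(1)→21·1+17≡12=m; r(17)→21·17+17≡10=k; o(14)→21·14+17≡25=z; n(13)→21·13+17≡4=e; z(25)→21·25+17≡22=w; e(4)→21·4+17≡23=x (all mod 26).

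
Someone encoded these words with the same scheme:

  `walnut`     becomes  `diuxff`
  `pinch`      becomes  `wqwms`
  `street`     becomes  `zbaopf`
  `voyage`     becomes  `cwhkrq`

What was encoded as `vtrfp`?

In walnut: w→d is +7, a→i is +8, l→u is +9, n→x is +10 — the shift increases by 1 each position. Each letter shifts forward by (position + 7), i.e. 7, 8, 9, … — the shift grows by one for each successive letter.
Decoding vtrfp: v−7=o, t−8=l, r−9=i, f−10=v, p−11=e.

olive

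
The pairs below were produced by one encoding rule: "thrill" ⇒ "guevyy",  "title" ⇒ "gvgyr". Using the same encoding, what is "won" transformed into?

Compare letters: t→g is +13, h→u is +13, r→e is +13 — a constant shift. This is a Caesar cipher with shift 13.
For won: w+13=j, o+13=b, n+13=a.

jba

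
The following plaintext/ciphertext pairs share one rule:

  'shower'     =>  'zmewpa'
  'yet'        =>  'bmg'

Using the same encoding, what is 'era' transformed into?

The output letters match the input read backwards, each shifted +8: shower reversed is rewohs. Two steps: reverse the string, then apply a Caesar shift of +8.
Applying it to era: reverse → are; then shift: a+8=i, r+8=z, e+8=m.

izm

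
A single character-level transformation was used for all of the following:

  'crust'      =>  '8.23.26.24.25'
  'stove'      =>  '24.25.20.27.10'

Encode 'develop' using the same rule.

9.10.27.10.17.20.21

c is letter #3 and maps to 8: an offset of 5. Each letter is replaced by its alphabet position (a=1..z=26) + 5.
For develop: d=4→9, e=5→10, v=22→27, e=5→10, l=12→17, o=15→20, p=16→21.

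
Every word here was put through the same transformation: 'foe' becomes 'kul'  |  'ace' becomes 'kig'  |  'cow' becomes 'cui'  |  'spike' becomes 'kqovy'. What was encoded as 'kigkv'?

peace

The output letters match the input read backwards, each shifted +6: foe reversed is eof. The word is reversed, then every letter is shifted forward by 6.
Decoding kigkv: shift back: k−6=e, i−6=c, g−6=a, k−6=e, v−6=p → ecaep; then reverse → peace.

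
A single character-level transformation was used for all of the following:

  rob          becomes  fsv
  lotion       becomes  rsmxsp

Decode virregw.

scanner

The output letters match the input read backwards, each shifted +4: rob reversed is bor. Two steps: reverse the string, then apply a Caesar shift of +4.
Undoing it on virregw: shift back: v−4=r, i−4=e, r−4=n, r−4=n, e−4=a, g−4=c, w−4=s → rennacs; then reverse → scanner.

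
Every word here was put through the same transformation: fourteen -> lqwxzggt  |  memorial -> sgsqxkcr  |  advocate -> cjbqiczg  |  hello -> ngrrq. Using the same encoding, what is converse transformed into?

The rule splits by letter class: vowels +2, consonants +6.
On converse: c(cons)+6=i, o(vowel)+2=q, n(cons)+6=t, v(cons)+6=b, e(vowel)+2=g, r(cons)+6=x, s(cons)+6=y, e(vowel)+2=g.

iqtbgxyg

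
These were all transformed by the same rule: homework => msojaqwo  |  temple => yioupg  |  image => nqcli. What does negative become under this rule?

siifxkai

Shifts by position in homework: pos 0: h→m (+5), pos 1: o→s (+4), pos 2: m→o (+2), pos 3: e→j (+5), pos 4: w→a (+4), pos 5: o→q (+2) — repeating every 3. The shifts repeat in a cycle of length 3: positions 0,1,… shift by +5, +4, +2, then the pattern repeats.
For negative: n+5=s, e+4=i, g+2=i, a+5=f, t+4=x, i+2=k, v+5=a, e+4=i.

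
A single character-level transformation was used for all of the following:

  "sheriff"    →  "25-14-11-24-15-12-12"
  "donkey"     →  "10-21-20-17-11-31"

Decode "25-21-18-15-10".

s is letter #19 and maps to 25: an offset of 6. Letters become their 1-based position plus 6 (so a→7, b→8, …).
Undoing it on 25-21-18-15-10: 25→(25−6)÷1=19=s, 21→(21−6)÷1=15=o, 18→(18−6)÷1=12=l, 15→(15−6)÷1=9=i, 10→(10−6)÷1=4=d.

solid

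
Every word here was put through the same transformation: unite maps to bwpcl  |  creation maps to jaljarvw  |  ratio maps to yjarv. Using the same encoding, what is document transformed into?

A repeating key of period 2 is used — shifts +7, +9 over and over.
Applying it to document: d+7=k, o+9=x, c+7=j, u+9=d, m+7=t, e+9=n, n+7=u, t+9=c.

kxjdtnuc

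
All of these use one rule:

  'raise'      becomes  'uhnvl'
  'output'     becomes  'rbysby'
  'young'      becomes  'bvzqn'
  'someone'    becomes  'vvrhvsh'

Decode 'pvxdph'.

Shifts by position in raise: pos 0: r→u (+3), pos 1: a→h (+7), pos 2: i→n (+5), pos 3: s→v (+3), pos 4: e→l (+7) — repeating every 3. The shifts repeat in a cycle of length 3: positions 0,1,… shift by +3, +7, +5, then the pattern repeats.
Undoing it on pvxdph: p−3=m, v−7=o, x−5=s, d−3=a, p−7=i, h−5=c.

mosaic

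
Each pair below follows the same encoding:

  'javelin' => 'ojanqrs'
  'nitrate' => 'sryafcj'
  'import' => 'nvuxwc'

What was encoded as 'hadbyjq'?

Shifts by position in javelin: pos 0: j→o (+5), pos 1: a→j (+9), pos 2: v→a (+5), pos 3: e→n (+9) — repeating every 2. The shifts repeat in a cycle of length 2: positions 0,1,… shift by +5, +9, then the pattern repeats.
Decoding hadbyjq: h−5=c, a−9=r, d−5=y, b−9=s, y−5=t, j−9=a, q−5=l.

crystal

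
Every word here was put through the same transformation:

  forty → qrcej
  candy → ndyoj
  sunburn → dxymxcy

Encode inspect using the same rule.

lydahne

Vowels shift forward by 3 and consonants shift forward by 11.
On inspect: i(vowel)+3=l, n(cons)+11=y, s(cons)+11=d, p(cons)+11=a, e(vowel)+3=h, c(cons)+11=n, t(cons)+11=e.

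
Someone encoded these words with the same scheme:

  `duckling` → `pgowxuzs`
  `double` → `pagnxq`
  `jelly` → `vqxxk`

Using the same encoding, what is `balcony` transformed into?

nmxoazk

Compare letters: d→p is +12, u→g is +12, c→o is +12 — a constant shift. It's a constant shift of +12 (ROT12).
Applying it to balcony: b+12=n, a+12=m, l+12=x, c+12=o, o+12=a, n+12=z, y+12=k.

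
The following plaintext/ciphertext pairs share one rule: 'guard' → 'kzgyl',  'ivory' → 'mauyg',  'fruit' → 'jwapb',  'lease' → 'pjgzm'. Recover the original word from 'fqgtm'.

blame

In guard: g→k is +4, u→z is +5, a→g is +6, r→y is +7 — the shift increases by 1 each position. The shift increases by 1 at each position, starting from +4: 4, 5, 6, ….
Reversing it on fqgtm: f−4=b, q−5=l, g−6=a, t−7=m, m−8=e.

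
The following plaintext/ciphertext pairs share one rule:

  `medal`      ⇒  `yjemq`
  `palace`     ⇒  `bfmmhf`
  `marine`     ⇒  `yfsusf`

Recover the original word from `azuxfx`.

outlaw

Shifts by position in medal: pos 0: m→y (+12), pos 1: e→j (+5), pos 2: d→e (+1), pos 3: a→m (+12), pos 4: l→q (+5) — repeating every 3. It's a Vigenère-style cipher with numeric key [12,5,1]: position i shifts by key[i mod 3].
Reversing it on azuxfx: a−12=o, z−5=u, u−1=t, x−12=l, f−5=a, x−1=w.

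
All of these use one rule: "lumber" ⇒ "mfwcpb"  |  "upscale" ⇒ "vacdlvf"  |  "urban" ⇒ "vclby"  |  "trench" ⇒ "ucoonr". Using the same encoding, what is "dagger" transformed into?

The shifts repeat in a cycle of length 3: positions 0,1,… shift by +1, +11, +10, then the pattern repeats.
Applying it to dagger: d+1=e, a+11=l, g+10=q, g+1=h, e+11=p, r+10=b.

elqhpb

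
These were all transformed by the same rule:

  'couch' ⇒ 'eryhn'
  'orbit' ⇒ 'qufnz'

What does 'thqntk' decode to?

remind

In couch: c→e is +2, o→r is +3, u→y is +4, c→h is +5 — the shift increases by 1 each position. Letter i (0-indexed) is shifted by i+2, so successive shifts are 2, 3, 4, ….
Undoing it on thqntk: t−2=r, h−3=e, q−4=m, n−5=i, t−6=n, k−7=d.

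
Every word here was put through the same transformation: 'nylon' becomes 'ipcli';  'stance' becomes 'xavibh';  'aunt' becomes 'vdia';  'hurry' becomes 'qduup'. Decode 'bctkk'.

cliff

n(13)→i(8) and y(24)→p(15) fit y≡3x+21 (mod 26); the inverse of 3 mod 26 is 9. This is an affine cipher: with a=0,…,z=25, each position x becomes (3x+21) mod 26.
Decoding bctkk: b(1)→9·(1−21)≡2=c; c(2)→9·(2−21)≡11=l; t(19)→9·(19−21)≡8=i; k(10)→9·(10−21)≡5=f; k(10)→9·(10−21)≡5=f (all mod 26).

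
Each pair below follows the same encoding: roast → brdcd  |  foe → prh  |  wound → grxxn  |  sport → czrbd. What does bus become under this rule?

lxc

The shift depends on letter class: consonant r→b is +10, but vowel o→r is +3. The rule splits by letter class: vowels +3, consonants +10.
Applying it to bus: b(cons)+10=l, u(vowel)+3=x, s(cons)+10=c.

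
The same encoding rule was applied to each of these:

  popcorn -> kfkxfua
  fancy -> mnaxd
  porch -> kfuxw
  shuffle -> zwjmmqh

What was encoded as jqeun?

p(15)→k(10) and o(14)→f(5) fit y≡5x+13 (mod 26); the inverse of 5 mod 26 is 21. Each letter's alphabet position (a=0..z=25) is mapped through 5·x+13 mod 26 — an affine cipher.
Undoing it on jqeun: j(9)→21·(9−13)≡20=u; q(16)→21·(16−13)≡11=l; e(4)→21·(4−13)≡19=t; u(20)→21·(20−13)≡17=r; n(13)→21·(13−13)≡0=a (all mod 26).

ultra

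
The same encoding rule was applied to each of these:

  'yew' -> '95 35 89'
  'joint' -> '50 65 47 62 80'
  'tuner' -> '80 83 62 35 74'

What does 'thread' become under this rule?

y(#25)→95 and e(#5)→35: differences scale by 3, so n = 3·pos + 20. Each letter becomes 3×(its alphabet position, a=1..z=26) + 20.
Applying it to thread: t=20→80, h=8→44, r=18→74, e=5→35, a=1→23, d=4→32.

80 44 74 35 23 32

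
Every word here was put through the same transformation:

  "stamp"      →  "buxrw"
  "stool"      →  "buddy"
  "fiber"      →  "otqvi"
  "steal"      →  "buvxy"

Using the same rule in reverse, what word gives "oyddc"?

flood

Each letter's alphabet position (a=0..z=25) is mapped through 19·x+23 mod 26 — an affine cipher.
Reversing it on oyddc: o(14)→11·(14−23)≡5=f; y(24)→11·(24−23)≡11=l; d(3)→11·(3−23)≡14=o; d(3)→11·(3−23)≡14=o; c(2)→11·(2−23)≡3=d (all mod 26).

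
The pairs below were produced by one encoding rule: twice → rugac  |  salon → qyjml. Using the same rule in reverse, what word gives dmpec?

forge

Compare letters: t→r is +24, w→u is +24, i→g is +24 — a constant shift. Each letter is shifted forward by 24 in the alphabet (a Caesar shift of +24).
Decoding dmpec: d−24=f, m−24=o, p−24=r, e−24=g, c−24=e.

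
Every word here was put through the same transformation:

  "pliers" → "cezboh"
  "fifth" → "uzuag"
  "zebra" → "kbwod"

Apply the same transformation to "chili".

pgzez

p(15)→c(2) and l(11)→e(4) fit y≡19x+3 (mod 26); the inverse of 19 mod 26 is 11. Each letter's alphabet position (a=0..z=25) is mapped through 19·x+3 mod 26 — an affine cipher.
For chili: c(2)→19·2+3≡15=p; h(7)→19·7+3≡6=g; i(8)→19·8+3≡25=z; l(11)→19·11+3≡4=e; i(8)→19·8+3≡25=z (all mod 26).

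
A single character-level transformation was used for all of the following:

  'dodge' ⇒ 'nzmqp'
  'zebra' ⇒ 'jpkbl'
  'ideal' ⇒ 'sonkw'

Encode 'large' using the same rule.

It's a Vigenère-style cipher with numeric key [10,11,9]: position i shifts by key[i mod 3].
On large: l+10=v, a+11=l, r+9=a, g+10=q, e+11=p.

vlaqp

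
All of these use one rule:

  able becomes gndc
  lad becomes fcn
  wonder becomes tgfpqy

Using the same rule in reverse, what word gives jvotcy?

warmth

The output letters match the input read backwards, each shifted +2: able reversed is elba. Read the word backwards and shift each letter +2.
Decoding jvotcy: shift back: j−2=h, v−2=t, o−2=m, t−2=r, c−2=a, y−2=w → htmraw; then reverse → warmth.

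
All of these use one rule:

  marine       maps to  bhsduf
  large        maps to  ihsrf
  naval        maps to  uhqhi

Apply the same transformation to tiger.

edrfs

m(12)→b(1) and a(0)→h(7) fit y≡19x+7 (mod 26); the inverse of 19 mod 26 is 11. This is an affine cipher: with a=0,…,z=25, each position x becomes (19x+7) mod 26.
For tiger: t(19)→19·19+7≡4=e; i(8)→19·8+7≡3=d; g(6)→19·6+7≡17=r; e(4)→19·4+7≡5=f; r(17)→19·17+7≡18=s (all mod 26).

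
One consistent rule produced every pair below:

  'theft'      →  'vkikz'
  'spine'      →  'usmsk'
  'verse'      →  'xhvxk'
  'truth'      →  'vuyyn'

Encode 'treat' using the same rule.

Letter i (0-indexed) is shifted by i+2, so successive shifts are 2, 3, 4, ….
Applying it to treat: t+2=v, r+3=u, e+4=i, a+5=f, t+6=z.

vuifz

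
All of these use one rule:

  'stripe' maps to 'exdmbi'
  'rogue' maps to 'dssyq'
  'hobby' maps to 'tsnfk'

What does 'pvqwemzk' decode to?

Shifts by position in stripe: pos 0: s→e (+12), pos 1: t→x (+4), pos 2: r→d (+12), pos 3: i→m (+4) — repeating every 2. A repeating key of period 2 is used — shifts +12, +4 over and over.
Decoding pvqwemzk: p−12=d, v−4=r, q−12=e, w−4=s, e−12=s, m−4=i, z−12=n, k−4=g.

dressing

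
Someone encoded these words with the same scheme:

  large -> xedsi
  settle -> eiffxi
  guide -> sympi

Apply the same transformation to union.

yzmsz

The shift depends on letter class: consonant l→x is +12, but vowel a→e is +4. Vowels shift forward by 4 and consonants shift forward by 12.
On union: u(vowel)+4=y, n(cons)+12=z, i(vowel)+4=m, o(vowel)+4=s, n(cons)+12=z.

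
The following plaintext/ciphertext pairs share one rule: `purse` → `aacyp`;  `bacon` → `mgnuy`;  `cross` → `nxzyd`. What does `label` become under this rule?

wgmkw

Shifts by position in purse: pos 0: p→a (+11), pos 1: u→a (+6), pos 2: r→c (+11), pos 3: s→y (+6) — repeating every 2. The shifts repeat in a cycle of length 2: positions 0,1,… shift by +11, +6, then the pattern repeats.
Applying it to label: l+11=w, a+6=g, b+11=m, e+6=k, l+11=w.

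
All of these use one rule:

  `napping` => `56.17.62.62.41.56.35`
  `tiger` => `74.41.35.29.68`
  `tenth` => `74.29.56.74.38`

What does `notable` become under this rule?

56.59.74.17.20.50.29

n(#14)→56 and a(#1)→17: differences scale by 3, so n = 3·pos + 14. With a=1..z=26, the number is 3·pos + 14.
On notable: n=14→56, o=15→59, t=20→74, a=1→17, b=2→20, l=12→50, e=5→29.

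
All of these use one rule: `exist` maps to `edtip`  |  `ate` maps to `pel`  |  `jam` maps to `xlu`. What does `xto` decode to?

dim

The output letters match the input read backwards, each shifted +11: exist reversed is tsixe. The word is reversed, then every letter is shifted forward by 11.
Decoding xto: shift back: x−11=m, t−11=i, o−11=d → mid; then reverse → dim.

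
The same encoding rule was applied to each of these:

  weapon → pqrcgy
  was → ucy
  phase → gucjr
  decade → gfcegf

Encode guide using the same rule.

The output letters match the input read backwards, each shifted +2: weapon reversed is nopaew. Read the word backwards and shift each letter +2.
Applying it to guide: reverse → ediug; then shift: e+2=g, d+2=f, i+2=k, u+2=w, g+2=i.

gfkwi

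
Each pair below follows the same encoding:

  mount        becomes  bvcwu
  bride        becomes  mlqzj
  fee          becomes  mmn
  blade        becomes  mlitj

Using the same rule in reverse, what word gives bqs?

Two steps: reverse the string, then apply a Caesar shift of +8.
Reversing it on bqs: shift back: b−8=t, q−8=i, s−8=k → tik; then reverse → kit.

kit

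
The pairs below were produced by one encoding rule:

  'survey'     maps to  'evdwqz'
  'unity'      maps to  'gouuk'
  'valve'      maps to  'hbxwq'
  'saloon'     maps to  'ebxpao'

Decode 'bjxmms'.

Shifts by position in survey: pos 0: s→e (+12), pos 1: u→v (+1), pos 2: r→d (+12), pos 3: v→w (+1) — repeating every 2. The shifts repeat in a cycle of length 2: positions 0,1,… shift by +12, +1, then the pattern repeats.
Reversing it on bjxmms: b−12=p, j−1=i, x−12=l, m−1=l, m−12=a, s−1=r.

pillar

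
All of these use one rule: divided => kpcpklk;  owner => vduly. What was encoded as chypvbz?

Compare letters: d→k is +7, i→p is +7, v→c is +7 — a constant shift. It's a constant shift of +7 (ROT7).
Decoding chypvbz: c−7=v, h−7=a, y−7=r, p−7=i, v−7=o, b−7=u, z−7=s.

various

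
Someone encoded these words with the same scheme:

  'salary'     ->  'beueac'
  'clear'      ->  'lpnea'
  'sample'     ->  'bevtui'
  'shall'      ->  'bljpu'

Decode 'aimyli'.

Shifts by position in salary: pos 0: s→b (+9), pos 1: a→e (+4), pos 2: l→u (+9), pos 3: a→e (+4) — repeating every 2. The shifts repeat in a cycle of length 2: positions 0,1,… shift by +9, +4, then the pattern repeats.
Undoing it on aimyli: a−9=r, i−4=e, m−9=d, y−4=u, l−9=c, i−4=e.

reduce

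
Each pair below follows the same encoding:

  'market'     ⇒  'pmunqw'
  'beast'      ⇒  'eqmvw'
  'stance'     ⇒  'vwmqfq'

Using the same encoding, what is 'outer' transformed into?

Vowels shift forward by 12 and consonants shift forward by 3.
For outer: o(vowel)+12=a, u(vowel)+12=g, t(cons)+3=w, e(vowel)+12=q, r(cons)+3=u.

agwqu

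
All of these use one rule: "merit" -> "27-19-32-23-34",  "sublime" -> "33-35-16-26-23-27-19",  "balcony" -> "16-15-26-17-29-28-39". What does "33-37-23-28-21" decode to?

swing

m is letter #13 and maps to 27: an offset of 14. Letters become their 1-based position plus 14 (so a→15, b→16, …).
Reversing it on 33-37-23-28-21: 33→(33−14)÷1=19=s, 37→(37−14)÷1=23=w, 23→(23−14)÷1=9=i, 28→(28−14)÷1=14=n, 21→(21−14)÷1=7=g.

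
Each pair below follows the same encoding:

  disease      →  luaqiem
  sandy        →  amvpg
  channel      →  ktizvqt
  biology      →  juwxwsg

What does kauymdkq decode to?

A repeating key of period 2 is used — shifts +8, +12 over and over.
Decoding kauymdkq: k−8=c, a−12=o, u−8=m, y−12=m, m−8=e, d−12=r, k−8=c, q−12=e.

commerce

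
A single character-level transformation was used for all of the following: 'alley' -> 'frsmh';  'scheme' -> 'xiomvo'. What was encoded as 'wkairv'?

retail

In alley: a→f is +5, l→r is +6, l→s is +7, e→m is +8 — the shift increases by 1 each position. Each letter shifts forward by (position + 5), i.e. 5, 6, 7, … — the shift grows by one for each successive letter.
Decoding wkairv: w−5=r, k−6=e, a−7=t, i−8=a, r−9=i, v−10=l.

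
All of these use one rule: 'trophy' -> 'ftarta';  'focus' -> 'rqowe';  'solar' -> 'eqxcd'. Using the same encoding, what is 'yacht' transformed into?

kcojf

Shifts by position in trophy: pos 0: t→f (+12), pos 1: r→t (+2), pos 2: o→a (+12), pos 3: p→r (+2) — repeating every 2. It's a Vigenère-style cipher with numeric key [12,2]: position i shifts by key[i mod 2].
For yacht: y+12=k, a+2=c, c+12=o, h+2=j, t+12=f.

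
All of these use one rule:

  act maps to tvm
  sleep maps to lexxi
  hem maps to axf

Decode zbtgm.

Compare letters: a→t is +19, c→v is +19, t→m is +19 — a constant shift. This is a Caesar cipher with shift 19.
Undoing it on zbtgm: z−19=g, b−19=i, t−19=a, g−19=n, m−19=t.

giant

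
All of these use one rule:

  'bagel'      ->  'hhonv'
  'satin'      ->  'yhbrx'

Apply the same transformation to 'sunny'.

Each letter shifts forward by (position + 6), i.e. 6, 7, 8, … — the shift grows by one for each successive letter.
On sunny: s+6=y, u+7=b, n+8=v, n+9=w, y+10=i.

ybvwi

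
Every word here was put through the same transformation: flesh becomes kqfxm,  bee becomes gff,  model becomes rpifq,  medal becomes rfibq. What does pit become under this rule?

The shift depends on letter class: consonant f→k is +5, but vowel e→f is +1. Two shifts are in play — +1 for a/e/i/o/u, +5 for every other letter.
For pit: p(cons)+5=u, i(vowel)+1=j, t(cons)+5=y.

ujy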